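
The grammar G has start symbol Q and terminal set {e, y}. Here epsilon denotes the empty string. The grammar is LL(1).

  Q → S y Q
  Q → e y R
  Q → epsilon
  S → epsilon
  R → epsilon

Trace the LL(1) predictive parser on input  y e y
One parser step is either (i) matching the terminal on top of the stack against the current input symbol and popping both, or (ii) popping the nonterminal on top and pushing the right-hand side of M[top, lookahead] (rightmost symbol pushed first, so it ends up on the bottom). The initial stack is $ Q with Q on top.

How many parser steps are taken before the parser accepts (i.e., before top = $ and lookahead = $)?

step 1: stack=$ Q  input=y e y $  — expand Q → S y Q
step 2: stack=$ Q y S  input=y e y $  — expand S → epsilon
step 3: stack=$ Q y  input=y e y $  — match y
step 4: stack=$ Q  input=e y $  — expand Q → e y R
step 5: stack=$ R y e  input=e y $  — match e
step 6: stack=$ R y  input=y $  — match y
step 7: stack=$ R  input=$  — expand R → epsilon
Accept reached after 7 steps.

7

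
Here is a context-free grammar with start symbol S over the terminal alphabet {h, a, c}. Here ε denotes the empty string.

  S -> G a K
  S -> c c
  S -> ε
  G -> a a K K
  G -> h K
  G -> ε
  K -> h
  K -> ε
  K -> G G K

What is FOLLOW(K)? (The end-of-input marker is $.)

{$, a, h}

FIRST(G): from G->a a K K we get {a}; from G->h K we get {h}; from G->ε we get {ε}. So FIRST(G) = {ε, a, h}.
FIRST(S): from S->G a K we get {a, h}; from S->c c we get {c}; from S->ε we get {ε}. So FIRST(S) = {ε, a, c, h}.
FIRST(K): from K->h we get {h}; from K->ε we get {ε}; from K->G G K we get {ε, a, h}. So FIRST(K) = {ε, a, h}.
FOLLOW(S) includes $ since S is the start symbol.
FOLLOW(S): S appears on no right-hand side. Thus FOLLOW(S) = {$}.
FOLLOW(G): in S->G a K, G is followed by a K with FIRST {a}; in K->G G K (occurrence 1), G is followed by G K with FIRST {ε, a, h}; in K->G G K (occurrence 1), the suffix after G is nullable, so FOLLOW(G) ⊇ FOLLOW(K) = {$, a, h}; in K->G G K (occurrence 2), G is followed by K with FIRST {ε, a, h}; in K->G G K (occurrence 2), the suffix after G is nullable, so FOLLOW(G) ⊇ FOLLOW(K) = {$, a, h}. Thus FOLLOW(G) = {$, a, h}.
FOLLOW(K): in S->G a K, the suffix after K is empty, so FOLLOW(K) ⊇ FOLLOW(S) = {$}; in G->a a K K (occurrence 1), K is followed by K with FIRST {ε, a, h}; in G->a a K K (occurrence 1), the suffix after K is nullable, so FOLLOW(K) ⊇ FOLLOW(G) = {$, a, h}; in G->a a K K (occurrence 2), the suffix after K is empty, so FOLLOW(K) ⊇ FOLLOW(G) = {$, a, h}; in G->h K, the suffix after K is empty, so FOLLOW(K) ⊇ FOLLOW(G) = {$, a, h}; in K->G G K, the suffix after K is empty (adds nothing new). Thus FOLLOW(K) = {$, a, h}.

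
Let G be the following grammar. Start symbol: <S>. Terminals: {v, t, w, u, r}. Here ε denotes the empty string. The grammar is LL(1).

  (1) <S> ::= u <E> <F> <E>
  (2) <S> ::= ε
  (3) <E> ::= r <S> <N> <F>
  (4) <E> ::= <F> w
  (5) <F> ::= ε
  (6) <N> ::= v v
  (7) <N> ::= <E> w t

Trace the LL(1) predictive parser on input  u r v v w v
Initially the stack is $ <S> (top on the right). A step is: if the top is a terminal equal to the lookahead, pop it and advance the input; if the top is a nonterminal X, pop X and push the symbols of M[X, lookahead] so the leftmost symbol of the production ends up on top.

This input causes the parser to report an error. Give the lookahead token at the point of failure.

v

step 1: stack=$ <S>  input=u r v v w v $  — expand <S> ::= u <E> <F> <E>
step 2: stack=$ <E> <F> <E> u  input=u r v v w v $  — match u
step 3: stack=$ <E> <F> <E>  input=r v v w v $  — expand <E> ::= r <S> <N> <F>
step 4: stack=$ <E> <F> <F> <N> <S> r  input=r v v w v $  — match r
step 5: stack=$ <E> <F> <F> <N> <S>  input=v v w v $  — expand <S> ::= ε
step 6: stack=$ <E> <F> <F> <N>  input=v v w v $  — expand <N> ::= v v
step 7: stack=$ <E> <F> <F> v v  input=v v w v $  — match v
step 8: stack=$ <E> <F> <F> v  input=v w v $  — match v
step 9: stack=$ <E> <F> <F>  input=w v $  — expand <F> ::= ε
step 10: stack=$ <E> <F>  input=w v $  — expand <F> ::= ε
step 11: stack=$ <E>  input=w v $  — expand <E> ::= <F> w
step 12: stack=$ w <F>  input=w v $  — expand <F> ::= ε
step 13: stack=$ w  input=w v $  — match w
step 14: stack=$  input=v $  — error: stack empty but input remains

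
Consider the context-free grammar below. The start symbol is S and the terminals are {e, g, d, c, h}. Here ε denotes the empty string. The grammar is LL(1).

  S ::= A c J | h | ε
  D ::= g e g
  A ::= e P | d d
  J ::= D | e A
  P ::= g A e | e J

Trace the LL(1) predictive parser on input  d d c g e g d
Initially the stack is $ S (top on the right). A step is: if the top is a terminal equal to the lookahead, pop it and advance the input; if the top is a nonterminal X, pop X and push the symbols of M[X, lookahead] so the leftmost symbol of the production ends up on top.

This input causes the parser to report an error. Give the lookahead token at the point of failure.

step 1: stack=$ S  input=d d c g e g d $  — expand S ::= A c J
step 2: stack=$ J c A  input=d d c g e g d $  — expand A ::= d d
step 3: stack=$ J c d d  input=d d c g e g d $  — match d
step 4: stack=$ J c d  input=d c g e g d $  — match d
step 5: stack=$ J c  input=c g e g d $  — match c
step 6: stack=$ J  input=g e g d $  — expand J ::= D
step 7: stack=$ D  input=g e g d $  — expand D ::= g e g
step 8: stack=$ g e g  input=g e g d $  — match g
step 9: stack=$ g e  input=e g d $  — match e
step 10: stack=$ g  input=g d $  — match g
step 11: stack=$  input=d $  — error: stack empty but input remains

d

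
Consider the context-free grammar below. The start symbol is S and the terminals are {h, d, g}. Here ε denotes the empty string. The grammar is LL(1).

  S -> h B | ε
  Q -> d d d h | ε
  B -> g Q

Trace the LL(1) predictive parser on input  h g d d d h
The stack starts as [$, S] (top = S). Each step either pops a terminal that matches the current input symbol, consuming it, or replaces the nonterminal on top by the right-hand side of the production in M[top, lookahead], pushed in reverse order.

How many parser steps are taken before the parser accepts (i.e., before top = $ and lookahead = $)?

step 1: stack=$ S  input=h g d d d h $  — expand S -> h B
step 2: stack=$ B h  input=h g d d d h $  — match h
step 3: stack=$ B  input=g d d d h $  — expand B -> g Q
step 4: stack=$ Q g  input=g d d d h $  — match g
step 5: stack=$ Q  input=d d d h $  — expand Q -> d d d h
step 6: stack=$ h d d d  input=d d d h $  — match d
step 7: stack=$ h d d  input=d d h $  — match d
step 8: stack=$ h d  input=d h $  — match d
step 9: stack=$ h  input=h $  — match h
Accept reached after 9 steps.

9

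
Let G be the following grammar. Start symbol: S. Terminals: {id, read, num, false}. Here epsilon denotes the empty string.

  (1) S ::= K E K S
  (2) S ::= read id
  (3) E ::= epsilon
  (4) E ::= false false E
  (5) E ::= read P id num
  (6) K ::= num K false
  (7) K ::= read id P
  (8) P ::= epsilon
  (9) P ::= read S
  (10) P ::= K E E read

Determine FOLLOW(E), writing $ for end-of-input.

{false, num, read}

FIRST(E) = {epsilon, false, read}
FIRST(K) = {num, read}
FIRST(S) = {num, read}  (via K E K S)
FIRST(P) = {epsilon, num, read}  (via K E E read)
FOLLOW(S) includes $ since S is the start symbol.
FOLLOW(E): in S::=K E K S, E is followed by K S with FIRST {num, read}; in E::=false false E, the suffix after E is empty (adds nothing new); in P::=K E E read (occurrence 1), E is followed by E read with FIRST {false, read}; in P::=K E E read (occurrence 2), E is followed by read with FIRST {read}. Thus FOLLOW(E) = {false, num, read}.
FOLLOW(K): in S::=K E K S (occurrence 1), K is followed by E K S with FIRST {false, num, read}; in S::=K E K S (occurrence 2), K is followed by S with FIRST {num, read}; in K::=num K false, K is followed by false with FIRST {false}; in P::=K E E read, K is followed by E E read with FIRST {false, read}. Thus FOLLOW(K) = {false, num, read}.
FOLLOW(P): in E::=read P id num, P is followed by id num with FIRST {id}; in K::=read id P, the suffix after P is empty, so FOLLOW(P) ⊇ FOLLOW(K) = {false, num, read}. Thus FOLLOW(P) = {false, id, num, read}.
FOLLOW(S): in S::=K E K S, the suffix after S is empty (adds nothing new); in P::=read S, the suffix after S is empty, so FOLLOW(S) ⊇ FOLLOW(P) = {false, id, num, read}. Thus FOLLOW(S) = {$, false, id, num, read}.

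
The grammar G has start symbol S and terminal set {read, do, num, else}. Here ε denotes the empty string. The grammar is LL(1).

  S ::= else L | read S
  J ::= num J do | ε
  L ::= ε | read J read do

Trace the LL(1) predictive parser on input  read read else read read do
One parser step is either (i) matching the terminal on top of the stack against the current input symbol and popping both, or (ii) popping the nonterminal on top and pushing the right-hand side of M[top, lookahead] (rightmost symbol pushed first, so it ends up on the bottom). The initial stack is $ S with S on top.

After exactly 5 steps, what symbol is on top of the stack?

else

step 1: stack=$ S  input=read read else read read do $  — expand S ::= read S
step 2: stack=$ S read  input=read read else read read do $  — match read
step 3: stack=$ S  input=read else read read do $  — expand S ::= read S
step 4: stack=$ S read  input=read else read read do $  — match read
step 5: stack=$ S  input=else read read do $  — expand S ::= else L
Stack after step 5: $ L else (top = else).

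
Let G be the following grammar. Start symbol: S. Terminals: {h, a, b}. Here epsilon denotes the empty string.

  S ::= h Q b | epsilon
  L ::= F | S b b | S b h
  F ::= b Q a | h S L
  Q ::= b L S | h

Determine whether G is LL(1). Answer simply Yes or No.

No

FIRST(S) = {epsilon, h}
FIRST(L) = {b, h}
FIRST(F) = {b, h}
FIRST(Q) = {b, h}
FOLLOW(S) = {$, a, b, h}
FOLLOW(L) = {a, b, h}
FOLLOW(F) = {a, b, h}
FOLLOW(Q) = {a, b}
Cell M[L, b] receives both L ::= F and L ::= S b b and L ::= S b h — the grammar is not LL(1).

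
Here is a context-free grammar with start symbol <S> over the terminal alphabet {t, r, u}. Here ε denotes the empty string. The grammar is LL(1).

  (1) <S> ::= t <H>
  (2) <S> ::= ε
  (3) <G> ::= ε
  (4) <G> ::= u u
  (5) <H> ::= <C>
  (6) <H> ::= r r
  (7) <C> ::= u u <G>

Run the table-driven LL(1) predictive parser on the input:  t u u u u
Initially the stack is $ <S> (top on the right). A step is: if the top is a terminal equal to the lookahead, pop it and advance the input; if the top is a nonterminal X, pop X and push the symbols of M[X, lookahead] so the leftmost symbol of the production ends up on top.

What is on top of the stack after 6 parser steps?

     Stack      Input        Action
  1  $ <S>      t u u u u $  expand <S> ::= t <H>
  2  $ <H> t    t u u u u $  match t
  3  $ <H>      u u u u $    expand <H> ::= <C>
  4  $ <C>      u u u u $    expand <C> ::= u u <G>
  5  $ <G> u u  u u u u $    match u
  6  $ <G> u    u u u $      match u
Stack after step 6: $ <G> (top = <G>).

<G>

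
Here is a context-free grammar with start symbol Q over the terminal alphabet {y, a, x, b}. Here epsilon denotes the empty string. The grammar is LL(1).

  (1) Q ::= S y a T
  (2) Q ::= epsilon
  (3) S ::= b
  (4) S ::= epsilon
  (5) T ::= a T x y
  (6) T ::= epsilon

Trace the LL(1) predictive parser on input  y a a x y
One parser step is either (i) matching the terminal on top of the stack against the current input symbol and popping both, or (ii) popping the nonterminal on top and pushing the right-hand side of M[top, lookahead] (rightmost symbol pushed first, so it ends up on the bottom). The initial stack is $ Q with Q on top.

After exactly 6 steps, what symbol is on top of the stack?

step 1: stack=$ Q  input=y a a x y $  — expand Q ::= S y a T
step 2: stack=$ T a y S  input=y a a x y $  — expand S ::= epsilon
step 3: stack=$ T a y  input=y a a x y $  — match y
step 4: stack=$ T a  input=a a x y $  — match a
step 5: stack=$ T  input=a x y $  — expand T ::= a T x y
step 6: stack=$ y x T a  input=a x y $  — match a
Stack after step 6: $ y x T (top = T).

T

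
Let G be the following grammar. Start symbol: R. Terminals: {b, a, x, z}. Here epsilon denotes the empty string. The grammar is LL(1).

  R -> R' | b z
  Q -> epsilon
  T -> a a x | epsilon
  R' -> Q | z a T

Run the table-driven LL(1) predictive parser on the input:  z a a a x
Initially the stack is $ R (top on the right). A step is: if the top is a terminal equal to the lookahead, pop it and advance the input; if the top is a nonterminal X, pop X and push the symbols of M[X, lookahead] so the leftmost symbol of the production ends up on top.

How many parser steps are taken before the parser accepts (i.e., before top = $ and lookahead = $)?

step 1: stack=$ R  input=z a a a x $  — expand R -> R'
step 2: stack=$ R'  input=z a a a x $  — expand R' -> z a T
step 3: stack=$ T a z  input=z a a a x $  — match z
step 4: stack=$ T a  input=a a a x $  — match a
step 5: stack=$ T  input=a a x $  — expand T -> a a x
step 6: stack=$ x a a  input=a a x $  — match a
step 7: stack=$ x a  input=a x $  — match a
step 8: stack=$ x  input=x $  — match x
Accept reached after 8 steps.

8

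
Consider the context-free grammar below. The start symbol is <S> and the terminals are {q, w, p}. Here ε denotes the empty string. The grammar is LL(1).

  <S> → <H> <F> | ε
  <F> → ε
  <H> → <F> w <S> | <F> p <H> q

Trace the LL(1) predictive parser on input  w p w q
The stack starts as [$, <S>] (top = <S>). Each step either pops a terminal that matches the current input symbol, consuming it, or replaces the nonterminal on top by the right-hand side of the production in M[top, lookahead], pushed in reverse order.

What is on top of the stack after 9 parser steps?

<F>

step 1: stack=$ <S>  input=w p w q $  — expand <S> → <H> <F>
step 2: stack=$ <F> <H>  input=w p w q $  — expand <H> → <F> w <S>
step 3: stack=$ <F> <S> w <F>  input=w p w q $  — expand <F> → ε
step 4: stack=$ <F> <S> w  input=w p w q $  — match w
step 5: stack=$ <F> <S>  input=p w q $  — expand <S> → <H> <F>
step 6: stack=$ <F> <F> <H>  input=p w q $  — expand <H> → <F> p <H> q
step 7: stack=$ <F> <F> q <H> p <F>  input=p w q $  — expand <F> → ε
step 8: stack=$ <F> <F> q <H> p  input=p w q $  — match p
step 9: stack=$ <F> <F> q <H>  input=w q $  — expand <H> → <F> w <S>
Stack after step 9: $ <F> <F> q <S> w <F> (top = <F>).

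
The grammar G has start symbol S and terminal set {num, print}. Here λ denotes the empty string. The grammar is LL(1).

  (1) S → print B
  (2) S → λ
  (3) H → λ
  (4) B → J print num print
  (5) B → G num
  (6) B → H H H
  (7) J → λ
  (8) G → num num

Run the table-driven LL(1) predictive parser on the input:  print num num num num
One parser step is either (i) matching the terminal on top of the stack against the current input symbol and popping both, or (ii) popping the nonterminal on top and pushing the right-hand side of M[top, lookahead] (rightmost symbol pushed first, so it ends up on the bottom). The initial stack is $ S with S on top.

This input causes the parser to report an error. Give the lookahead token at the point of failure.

     Stack          Input                    Action
  1  $ S            print num num num num $  expand S → print B
  2  $ B print      print num num num num $  match print
  3  $ B            num num num num $        expand B → G num
  4  $ num G        num num num num $        expand G → num num
  5  $ num num num  num num num num $        match num
  6  $ num num      num num num $            match num
  7  $ num          num num $                match num
  8  $              num $                    error: stack empty but input remains

num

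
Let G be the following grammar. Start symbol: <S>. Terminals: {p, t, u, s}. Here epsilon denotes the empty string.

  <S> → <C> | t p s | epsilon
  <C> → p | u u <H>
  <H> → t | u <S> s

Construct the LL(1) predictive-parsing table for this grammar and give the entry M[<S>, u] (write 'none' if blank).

<S> → <C>

FIRST(<C>) = {p, u}
FIRST(<H>) = {t, u}
FIRST(<S>) = {epsilon, p, t, u}  (via <C>)
FOLLOW(<S>) includes $ since <S> is the start symbol.
FOLLOW(<S>): in <H>→u <S> s, <S> is followed by s with FIRST {s}. Thus FOLLOW(<S>) = {$, s}.
For <S> → <C>: FIRST(<C>) = {p, u}, so it goes in M[<S>, t] for t ∈ {p, u}.
For <S> → t p s: FIRST(t p s) = {t}, so it goes in M[<S>, t] for t ∈ {t}.
For <S> → epsilon: FIRST(epsilon) = {epsilon}, so it goes in M[<S>, t] for t ∈ {}; since epsilon ∈ FIRST, also for every t ∈ FOLLOW(<S>) = {$, s}.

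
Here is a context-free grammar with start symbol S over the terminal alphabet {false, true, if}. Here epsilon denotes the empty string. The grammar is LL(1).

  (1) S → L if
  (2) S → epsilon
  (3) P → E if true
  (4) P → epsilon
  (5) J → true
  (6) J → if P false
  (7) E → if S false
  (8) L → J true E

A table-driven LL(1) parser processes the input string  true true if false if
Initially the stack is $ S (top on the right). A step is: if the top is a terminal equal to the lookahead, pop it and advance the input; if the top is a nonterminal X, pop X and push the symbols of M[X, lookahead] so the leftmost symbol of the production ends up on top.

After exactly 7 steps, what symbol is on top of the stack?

     Stack             Input                    Action
  1  $ S               true true if false if $  expand S → L if
  2  $ if L            true true if false if $  expand L → J true E
  3  $ if E true J     true true if false if $  expand J → true
  4  $ if E true true  true true if false if $  match true
  5  $ if E true       true if false if $       match true
  6  $ if E            if false if $            expand E → if S false
  7  $ if false S if   if false if $            match if
Stack after step 7: $ if false S (top = S).

S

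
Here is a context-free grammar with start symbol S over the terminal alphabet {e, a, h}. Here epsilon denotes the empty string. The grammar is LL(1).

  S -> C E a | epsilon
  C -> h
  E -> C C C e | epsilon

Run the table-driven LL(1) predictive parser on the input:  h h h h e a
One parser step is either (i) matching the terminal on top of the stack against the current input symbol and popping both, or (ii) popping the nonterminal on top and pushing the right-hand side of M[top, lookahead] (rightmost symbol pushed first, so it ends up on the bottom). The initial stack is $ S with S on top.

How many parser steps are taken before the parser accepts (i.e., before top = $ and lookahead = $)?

      Stack        Input          Action
   1  $ S          h h h h e a $  expand S -> C E a
   2  $ a E C      h h h h e a $  expand C -> h
   3  $ a E h      h h h h e a $  match h
   4  $ a E        h h h e a $    expand E -> C C C e
   5  $ a e C C C  h h h e a $    expand C -> h
   6  $ a e C C h  h h h e a $    match h
   7  $ a e C C    h h e a $      expand C -> h
   8  $ a e C h    h h e a $      match h
   9  $ a e C      h e a $        expand C -> h
  10  $ a e h      h e a $        match h
  11  $ a e        e a $          match e
  12  $ a          a $            match a
Accept reached after 12 steps.

12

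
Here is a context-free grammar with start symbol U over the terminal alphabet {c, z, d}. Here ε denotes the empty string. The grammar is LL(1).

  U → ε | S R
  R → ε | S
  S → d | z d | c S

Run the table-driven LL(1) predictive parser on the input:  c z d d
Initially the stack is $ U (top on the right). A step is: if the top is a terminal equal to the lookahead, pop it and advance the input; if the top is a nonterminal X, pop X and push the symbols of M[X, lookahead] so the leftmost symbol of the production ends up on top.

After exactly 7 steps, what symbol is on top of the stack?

     Stack    Input      Action
  1  $ U      c z d d $  expand U → S R
  2  $ R S    c z d d $  expand S → c S
  3  $ R S c  c z d d $  match c
  4  $ R S    z d d $    expand S → z d
  5  $ R d z  z d d $    match z
  6  $ R d    d d $      match d
  7  $ R      d $        expand R → S
Stack after step 7: $ S (top = S).

S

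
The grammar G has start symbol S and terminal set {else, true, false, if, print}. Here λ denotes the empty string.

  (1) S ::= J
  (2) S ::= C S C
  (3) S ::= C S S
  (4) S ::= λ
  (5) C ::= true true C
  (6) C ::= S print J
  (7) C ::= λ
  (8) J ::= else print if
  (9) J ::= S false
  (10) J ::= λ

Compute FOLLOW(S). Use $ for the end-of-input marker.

{$, else, false, print, true}

FIRST(S) = {λ, else, false, print, true}  (via J, C S C, C S S)
FIRST(C) = {λ, else, false, print, true}  (via S print J)
FIRST(J) = {λ, else, false, print, true}  (via S false)
FOLLOW(S) includes $ since S is the start symbol.
FOLLOW(S): in S::=C S C, S is followed by C with FIRST {λ, else, false, print, true}; in S::=C S C, the suffix after S is nullable (adds nothing new); in S::=C S S (occurrence 1), S is followed by S with FIRST {λ, else, false, print, true}; in S::=C S S (occurrence 1), the suffix after S is nullable (adds nothing new); in S::=C S S (occurrence 2), the suffix after S is empty (adds nothing new); in C::=S print J, S is followed by print J with FIRST {print}; in J::=S false, S is followed by false with FIRST {false}. Thus FOLLOW(S) = {$, else, false, print, true}.
FOLLOW(C): in S::=C S C (occurrence 1), C is followed by S C with FIRST {λ, else, false, print, true}; in S::=C S C (occurrence 1), the suffix after C is nullable, so FOLLOW(C) ⊇ FOLLOW(S) = {$, else, false, print, true}; in S::=C S C (occurrence 2), the suffix after C is empty, so FOLLOW(C) ⊇ FOLLOW(S) = {$, else, false, print, true}; in S::=C S S, C is followed by S S with FIRST {λ, else, false, print, true}; in S::=C S S, the suffix after C is nullable, so FOLLOW(C) ⊇ FOLLOW(S) = {$, else, false, print, true}; in C::=true true C, the suffix after C is empty (adds nothing new). Thus FOLLOW(C) = {$, else, false, print, true}.
FOLLOW(J): in S::=J, the suffix after J is empty, so FOLLOW(J) ⊇ FOLLOW(S) = {$, else, false, print, true}; in C::=S print J, the suffix after J is empty, so FOLLOW(J) ⊇ FOLLOW(C) = {$, else, false, print, true}. Thus FOLLOW(J) = {$, else, false, print, true}.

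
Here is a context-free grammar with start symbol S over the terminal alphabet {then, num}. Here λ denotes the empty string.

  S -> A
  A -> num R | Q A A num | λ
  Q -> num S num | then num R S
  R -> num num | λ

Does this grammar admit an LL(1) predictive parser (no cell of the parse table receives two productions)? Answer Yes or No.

FIRST(S) = {λ, num, then}
FIRST(A) = {λ, num, then}
FIRST(Q) = {num, then}
FIRST(R) = {λ, num}
FOLLOW(S) = {$, num, then}
FOLLOW(A) = {$, num, then}
FOLLOW(Q) = {num, then}
FOLLOW(R) = {$, num, then}
Cell M[A, num] receives both A -> num R and A -> Q A A num and A -> λ — the grammar is not LL(1).

No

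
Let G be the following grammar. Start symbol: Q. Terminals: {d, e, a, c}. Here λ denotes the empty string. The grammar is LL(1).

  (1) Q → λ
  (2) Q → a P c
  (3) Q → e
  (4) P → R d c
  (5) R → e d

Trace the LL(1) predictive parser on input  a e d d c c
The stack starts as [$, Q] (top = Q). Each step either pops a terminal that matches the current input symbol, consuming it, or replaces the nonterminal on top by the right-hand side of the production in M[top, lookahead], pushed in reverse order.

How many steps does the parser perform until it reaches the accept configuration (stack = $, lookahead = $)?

9

step 1: stack=$ Q  input=a e d d c c $  — expand Q → a P c
step 2: stack=$ c P a  input=a e d d c c $  — match a
step 3: stack=$ c P  input=e d d c c $  — expand P → R d c
step 4: stack=$ c c d R  input=e d d c c $  — expand R → e d
step 5: stack=$ c c d d e  input=e d d c c $  — match e
step 6: stack=$ c c d d  input=d d c c $  — match d
step 7: stack=$ c c d  input=d c c $  — match d
step 8: stack=$ c c  input=c c $  — match c
step 9: stack=$ c  input=c $  — match c
Accept reached after 9 steps.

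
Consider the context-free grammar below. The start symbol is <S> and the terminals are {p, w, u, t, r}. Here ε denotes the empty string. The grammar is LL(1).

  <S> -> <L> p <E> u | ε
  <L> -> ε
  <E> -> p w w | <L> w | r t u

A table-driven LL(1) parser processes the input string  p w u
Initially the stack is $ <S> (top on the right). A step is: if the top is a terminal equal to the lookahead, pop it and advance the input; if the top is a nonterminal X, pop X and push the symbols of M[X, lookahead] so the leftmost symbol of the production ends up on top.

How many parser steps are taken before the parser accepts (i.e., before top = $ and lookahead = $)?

7

     Stack          Input    Action
  1  $ <S>          p w u $  expand <S> -> <L> p <E> u
  2  $ u <E> p <L>  p w u $  expand <L> -> ε
  3  $ u <E> p      p w u $  match p
  4  $ u <E>        w u $    expand <E> -> <L> w
  5  $ u w <L>      w u $    expand <L> -> ε
  6  $ u w          w u $    match w
  7  $ u            u $      match u
Accept reached after 7 steps.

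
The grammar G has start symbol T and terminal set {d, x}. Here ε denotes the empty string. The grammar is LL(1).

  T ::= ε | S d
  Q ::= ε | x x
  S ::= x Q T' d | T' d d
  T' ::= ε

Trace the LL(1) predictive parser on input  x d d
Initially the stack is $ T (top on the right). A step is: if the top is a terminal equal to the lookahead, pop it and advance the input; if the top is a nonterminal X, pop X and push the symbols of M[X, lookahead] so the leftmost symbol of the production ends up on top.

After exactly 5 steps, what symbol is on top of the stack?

     Stack         Input    Action
  1  $ T           x d d $  expand T ::= S d
  2  $ d S         x d d $  expand S ::= x Q T' d
  3  $ d d T' Q x  x d d $  match x
  4  $ d d T' Q    d d $    expand Q ::= ε
  5  $ d d T'      d d $    expand T' ::= ε
Stack after step 5: $ d d (top = d).

d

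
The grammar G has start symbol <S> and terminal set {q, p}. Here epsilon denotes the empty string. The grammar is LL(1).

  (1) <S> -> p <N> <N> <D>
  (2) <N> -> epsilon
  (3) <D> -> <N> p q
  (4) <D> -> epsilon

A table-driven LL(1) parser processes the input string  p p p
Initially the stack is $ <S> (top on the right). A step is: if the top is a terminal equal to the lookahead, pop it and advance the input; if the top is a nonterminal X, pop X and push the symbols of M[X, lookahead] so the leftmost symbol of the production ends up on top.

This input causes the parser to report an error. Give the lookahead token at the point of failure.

step 1: stack=$ <S>  input=p p p $  — expand <S> -> p <N> <N> <D>
step 2: stack=$ <D> <N> <N> p  input=p p p $  — match p
step 3: stack=$ <D> <N> <N>  input=p p $  — expand <N> -> epsilon
step 4: stack=$ <D> <N>  input=p p $  — expand <N> -> epsilon
step 5: stack=$ <D>  input=p p $  — expand <D> -> <N> p q
step 6: stack=$ q p <N>  input=p p $  — expand <N> -> epsilon
step 7: stack=$ q p  input=p p $  — match p
step 8: stack=$ q  input=p $  — error: top is terminal q but lookahead is p

p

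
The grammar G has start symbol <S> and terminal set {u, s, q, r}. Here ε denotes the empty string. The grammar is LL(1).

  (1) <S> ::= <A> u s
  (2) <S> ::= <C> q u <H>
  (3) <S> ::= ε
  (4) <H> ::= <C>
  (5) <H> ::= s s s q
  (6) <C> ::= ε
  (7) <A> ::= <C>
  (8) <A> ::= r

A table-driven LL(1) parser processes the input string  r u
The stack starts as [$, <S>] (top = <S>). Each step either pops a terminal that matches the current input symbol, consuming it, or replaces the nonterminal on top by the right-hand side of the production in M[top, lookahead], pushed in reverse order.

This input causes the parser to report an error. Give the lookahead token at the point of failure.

     Stack      Input  Action
  1  $ <S>      r u $  expand <S> ::= <A> u s
  2  $ s u <A>  r u $  expand <A> ::= r
  3  $ s u r    r u $  match r
  4  $ s u      u $    match u
  5  $ s        $      error: top is terminal s but lookahead is $

$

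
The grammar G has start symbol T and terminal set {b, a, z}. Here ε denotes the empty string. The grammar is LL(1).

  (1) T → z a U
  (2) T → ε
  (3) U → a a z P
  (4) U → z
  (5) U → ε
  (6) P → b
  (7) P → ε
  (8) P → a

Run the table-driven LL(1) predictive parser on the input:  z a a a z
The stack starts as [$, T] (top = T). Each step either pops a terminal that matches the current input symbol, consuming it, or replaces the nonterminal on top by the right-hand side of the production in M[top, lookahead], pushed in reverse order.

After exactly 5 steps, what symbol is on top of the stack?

     Stack      Input        Action
  1  $ T        z a a a z $  expand T → z a U
  2  $ U a z    z a a a z $  match z
  3  $ U a      a a a z $    match a
  4  $ U        a a z $      expand U → a a z P
  5  $ P z a a  a a z $      match a
Stack after step 5: $ P z a (top = a).

a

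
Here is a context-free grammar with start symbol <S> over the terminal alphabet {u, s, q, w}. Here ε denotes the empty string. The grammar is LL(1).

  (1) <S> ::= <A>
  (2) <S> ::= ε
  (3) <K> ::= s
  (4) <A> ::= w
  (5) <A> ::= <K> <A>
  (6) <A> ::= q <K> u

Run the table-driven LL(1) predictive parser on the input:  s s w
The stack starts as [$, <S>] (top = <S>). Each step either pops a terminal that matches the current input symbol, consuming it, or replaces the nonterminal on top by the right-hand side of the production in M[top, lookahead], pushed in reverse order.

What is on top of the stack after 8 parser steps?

step 1: stack=$ <S>  input=s s w $  — expand <S> ::= <A>
step 2: stack=$ <A>  input=s s w $  — expand <A> ::= <K> <A>
step 3: stack=$ <A> <K>  input=s s w $  — expand <K> ::= s
step 4: stack=$ <A> s  input=s s w $  — match s
step 5: stack=$ <A>  input=s w $  — expand <A> ::= <K> <A>
step 6: stack=$ <A> <K>  input=s w $  — expand <K> ::= s
step 7: stack=$ <A> s  input=s w $  — match s
step 8: stack=$ <A>  input=w $  — expand <A> ::= w
Stack after step 8: $ w (top = w).

w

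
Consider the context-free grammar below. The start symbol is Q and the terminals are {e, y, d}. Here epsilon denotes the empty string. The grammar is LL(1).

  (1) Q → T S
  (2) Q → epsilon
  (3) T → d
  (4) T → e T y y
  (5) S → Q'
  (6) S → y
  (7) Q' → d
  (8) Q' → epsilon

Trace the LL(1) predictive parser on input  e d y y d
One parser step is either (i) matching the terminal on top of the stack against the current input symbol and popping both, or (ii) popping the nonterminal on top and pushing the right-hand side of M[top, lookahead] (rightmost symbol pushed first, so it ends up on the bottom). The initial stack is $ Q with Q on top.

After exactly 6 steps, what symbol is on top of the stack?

y

step 1: stack=$ Q  input=e d y y d $  — expand Q → T S
step 2: stack=$ S T  input=e d y y d $  — expand T → e T y y
step 3: stack=$ S y y T e  input=e d y y d $  — match e
step 4: stack=$ S y y T  input=d y y d $  — expand T → d
step 5: stack=$ S y y d  input=d y y d $  — match d
step 6: stack=$ S y y  input=y y d $  — match y
Stack after step 6: $ S y (top = y).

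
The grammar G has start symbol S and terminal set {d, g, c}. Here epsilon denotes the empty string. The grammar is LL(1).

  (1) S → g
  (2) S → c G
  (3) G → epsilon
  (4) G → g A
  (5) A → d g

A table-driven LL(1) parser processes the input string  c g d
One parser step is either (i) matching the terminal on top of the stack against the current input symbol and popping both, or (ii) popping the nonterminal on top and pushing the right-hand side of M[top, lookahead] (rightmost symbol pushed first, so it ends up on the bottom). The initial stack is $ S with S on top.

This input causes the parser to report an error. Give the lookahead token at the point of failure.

$

     Stack  Input    Action
  1  $ S    c g d $  expand S → c G
  2  $ G c  c g d $  match c
  3  $ G    g d $    expand G → g A
  4  $ A g  g d $    match g
  5  $ A    d $      expand A → d g
  6  $ g d  d $      match d
  7  $ g    $        error: top is terminal g but lookahead is $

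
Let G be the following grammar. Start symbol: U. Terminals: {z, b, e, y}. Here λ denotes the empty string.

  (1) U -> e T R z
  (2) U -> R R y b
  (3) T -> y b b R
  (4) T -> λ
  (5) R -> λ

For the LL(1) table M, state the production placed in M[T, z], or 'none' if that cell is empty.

FIRST(T): from T->y b b R we get {y}; from T->λ we get {λ}. So FIRST(T) = {λ, y}.
FIRST(R): from R->λ we get {λ}. So FIRST(R) = {λ}.
FIRST(U): from U->e T R z we get {e}; from U->R R y b we get {y}. So FIRST(U) = {e, y}.
FOLLOW(U) includes $ since U is the start symbol.
FOLLOW(T): in U->e T R z, T is followed by R z with FIRST {z}. Thus FOLLOW(T) = {z}.
For T -> y b b R: FIRST(y b b R) = {y}, so it goes in M[T, t] for t ∈ {y}.
For T -> λ: FIRST(λ) = {λ}, so it goes in M[T, t] for t ∈ {}; since λ ∈ FIRST, also for every t ∈ FOLLOW(T) = {z}.

T -> λ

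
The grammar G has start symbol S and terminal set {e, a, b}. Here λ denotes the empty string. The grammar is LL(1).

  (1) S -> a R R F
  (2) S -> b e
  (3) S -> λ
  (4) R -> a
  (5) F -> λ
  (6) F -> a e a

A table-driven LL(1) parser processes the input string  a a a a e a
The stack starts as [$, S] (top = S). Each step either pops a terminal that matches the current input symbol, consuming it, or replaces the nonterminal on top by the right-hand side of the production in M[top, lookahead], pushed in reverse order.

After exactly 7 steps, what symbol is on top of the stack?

     Stack      Input          Action
  1  $ S        a a a a e a $  expand S -> a R R F
  2  $ F R R a  a a a a e a $  match a
  3  $ F R R    a a a e a $    expand R -> a
  4  $ F R a    a a a e a $    match a
  5  $ F R      a a e a $      expand R -> a
  6  $ F a      a a e a $      match a
  7  $ F        a e a $        expand F -> a e a
Stack after step 7: $ a e a (top = a).

a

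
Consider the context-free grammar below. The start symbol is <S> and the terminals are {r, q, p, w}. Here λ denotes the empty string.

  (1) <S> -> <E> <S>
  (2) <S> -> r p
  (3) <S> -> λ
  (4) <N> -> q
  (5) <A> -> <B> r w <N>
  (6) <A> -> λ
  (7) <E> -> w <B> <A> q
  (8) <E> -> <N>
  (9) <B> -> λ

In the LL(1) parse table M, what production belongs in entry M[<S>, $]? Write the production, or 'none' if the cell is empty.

<S> -> λ

FIRST(<N>): from <N>->q we get {q}. So FIRST(<N>) = {q}.
FIRST(<B>): from <B>->λ we get {λ}. So FIRST(<B>) = {λ}.
FIRST(<A>): from <A>-><B> r w <N> we get {r}; from <A>->λ we get {λ}. So FIRST(<A>) = {λ, r}.
FIRST(<E>): from <E>->w <B> <A> q we get {w}; from <E>-><N> we get {q}. So FIRST(<E>) = {q, w}.
FIRST(<S>): from <S>-><E> <S> we get {q, w}; from <S>->r p we get {r}; from <S>->λ we get {λ}. So FIRST(<S>) = {λ, q, r, w}.
FOLLOW(<S>) includes $ since <S> is the start symbol.
FOLLOW(<S>): in <S>-><E> <S>, the suffix after <S> is empty (adds nothing new). Thus FOLLOW(<S>) = {$}.
For <S> -> <E> <S>: FIRST(<E> <S>) = {q, w}, so it goes in M[<S>, t] for t ∈ {q, w}.
For <S> -> r p: FIRST(r p) = {r}, so it goes in M[<S>, t] for t ∈ {r}.
For <S> -> λ: FIRST(λ) = {λ}, so it goes in M[<S>, t] for t ∈ {}; since λ ∈ FIRST, also for every t ∈ FOLLOW(<S>) = {$}.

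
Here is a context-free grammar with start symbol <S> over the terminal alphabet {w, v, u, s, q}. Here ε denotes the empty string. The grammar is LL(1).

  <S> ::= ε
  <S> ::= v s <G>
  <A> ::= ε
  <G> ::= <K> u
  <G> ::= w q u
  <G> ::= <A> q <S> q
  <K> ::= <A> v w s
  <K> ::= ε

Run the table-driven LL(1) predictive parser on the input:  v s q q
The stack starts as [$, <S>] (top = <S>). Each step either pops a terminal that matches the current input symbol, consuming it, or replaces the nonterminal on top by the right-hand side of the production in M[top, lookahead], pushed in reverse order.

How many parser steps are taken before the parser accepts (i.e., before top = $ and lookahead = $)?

8

     Stack          Input      Action
  1  $ <S>          v s q q $  expand <S> ::= v s <G>
  2  $ <G> s v      v s q q $  match v
  3  $ <G> s        s q q $    match s
  4  $ <G>          q q $      expand <G> ::= <A> q <S> q
  5  $ q <S> q <A>  q q $      expand <A> ::= ε
  6  $ q <S> q      q q $      match q
  7  $ q <S>        q $        expand <S> ::= ε
  8  $ q            q $        match q
Accept reached after 8 steps.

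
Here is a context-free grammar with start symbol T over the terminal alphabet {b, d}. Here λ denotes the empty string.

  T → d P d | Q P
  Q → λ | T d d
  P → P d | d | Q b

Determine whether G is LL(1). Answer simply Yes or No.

No

FIRST(T) = {b, d}
FIRST(Q) = {λ, b, d}
FIRST(P) = {b, d}
FOLLOW(T) = {$, d}
FOLLOW(Q) = {b, d}
FOLLOW(P) = {$, d}
Cell M[P, b] receives both P → P d and P → Q b — the grammar is not LL(1).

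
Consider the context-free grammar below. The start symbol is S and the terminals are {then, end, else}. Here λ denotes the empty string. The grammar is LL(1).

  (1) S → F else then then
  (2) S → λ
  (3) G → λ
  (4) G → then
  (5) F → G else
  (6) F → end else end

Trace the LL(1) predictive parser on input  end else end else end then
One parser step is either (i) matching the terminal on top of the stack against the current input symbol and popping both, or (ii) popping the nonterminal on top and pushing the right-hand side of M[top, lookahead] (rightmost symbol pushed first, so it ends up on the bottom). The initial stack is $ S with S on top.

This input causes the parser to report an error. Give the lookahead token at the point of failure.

end

     Stack                          Input                         Action
  1  $ S                            end else end else end then $  expand S → F else then then
  2  $ then then else F             end else end else end then $  expand F → end else end
  3  $ then then else end else end  end else end else end then $  match end
  4  $ then then else end else      else end else end then $      match else
  5  $ then then else end           end else end then $           match end
  6  $ then then else               else end then $               match else
  7  $ then then                    end then $                    error: top is terminal then but lookahead is end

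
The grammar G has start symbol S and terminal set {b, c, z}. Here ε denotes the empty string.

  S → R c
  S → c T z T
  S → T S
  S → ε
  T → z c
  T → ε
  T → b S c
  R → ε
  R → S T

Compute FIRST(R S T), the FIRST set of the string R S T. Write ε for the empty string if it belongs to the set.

FIRST(T): from T→z c we get {z}; from T→ε we get {ε}; from T→b S c we get {b}. So FIRST(T) = {ε, b, z}.
FIRST(S): from S→R c we get {b, c, z}; from S→c T z T we get {c}; from S→T S we get {ε, b, c, z}; from S→ε we get {ε}. So FIRST(S) = {ε, b, c, z}.
FIRST(R): from R→ε we get {ε}; from R→S T we get {ε, b, c, z}. So FIRST(R) = {ε, b, c, z}.
FIRST(R S T): take FIRST of each symbol in turn, carrying on past any symbol whose FIRST contains ε; result {ε, b, c, z}.

{ε, b, c, z}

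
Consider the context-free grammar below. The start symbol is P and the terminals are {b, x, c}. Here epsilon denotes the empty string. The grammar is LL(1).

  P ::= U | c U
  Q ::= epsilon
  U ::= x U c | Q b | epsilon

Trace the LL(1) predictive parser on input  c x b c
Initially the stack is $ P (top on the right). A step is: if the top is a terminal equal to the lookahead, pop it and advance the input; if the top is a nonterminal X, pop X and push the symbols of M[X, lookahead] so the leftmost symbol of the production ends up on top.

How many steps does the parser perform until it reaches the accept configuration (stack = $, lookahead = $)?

     Stack    Input      Action
  1  $ P      c x b c $  expand P ::= c U
  2  $ U c    c x b c $  match c
  3  $ U      x b c $    expand U ::= x U c
  4  $ c U x  x b c $    match x
  5  $ c U    b c $      expand U ::= Q b
  6  $ c b Q  b c $      expand Q ::= epsilon
  7  $ c b    b c $      match b
  8  $ c      c $        match c
Accept reached after 8 steps.

8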